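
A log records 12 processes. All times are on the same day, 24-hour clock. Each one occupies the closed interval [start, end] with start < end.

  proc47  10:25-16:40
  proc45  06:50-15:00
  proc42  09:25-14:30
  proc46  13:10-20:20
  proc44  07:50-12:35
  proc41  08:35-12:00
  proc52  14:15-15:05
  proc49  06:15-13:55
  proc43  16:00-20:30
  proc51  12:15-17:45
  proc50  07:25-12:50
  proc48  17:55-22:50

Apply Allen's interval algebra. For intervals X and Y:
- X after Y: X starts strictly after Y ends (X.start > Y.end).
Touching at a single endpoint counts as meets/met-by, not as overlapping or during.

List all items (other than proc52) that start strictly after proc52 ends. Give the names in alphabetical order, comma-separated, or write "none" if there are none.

proc43, proc48

Target proc52 = [14:15, 15:05].
proc41 [08:35, 12:00] → before → no.
proc42 [09:25, 14:30] → overlaps → no.
proc43 [16:00, 20:30] → after → yes.
proc44 [07:50, 12:35] → before → no.
proc45 [06:50, 15:00] → overlaps → no.
proc46 [13:10, 20:20] → contains → no.
proc47 [10:25, 16:40] → contains → no.
proc48 [17:55, 22:50] → after → yes.
proc49 [06:15, 13:55] → before → no.
proc50 [07:25, 12:50] → before → no.
proc51 [12:15, 17:45] → contains → no.
Result: proc43, proc48.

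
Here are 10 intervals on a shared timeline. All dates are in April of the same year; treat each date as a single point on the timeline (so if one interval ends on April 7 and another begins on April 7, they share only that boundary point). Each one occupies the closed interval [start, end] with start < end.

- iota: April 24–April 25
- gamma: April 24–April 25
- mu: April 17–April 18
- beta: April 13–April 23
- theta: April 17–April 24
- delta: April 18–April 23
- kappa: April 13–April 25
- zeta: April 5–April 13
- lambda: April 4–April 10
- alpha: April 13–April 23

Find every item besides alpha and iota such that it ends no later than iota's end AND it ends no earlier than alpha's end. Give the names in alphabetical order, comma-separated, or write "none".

Conditions: its end is no later than iota's end (X.end <= April 25) AND its end is no earlier than alpha's end (X.end >= April 23).
beta: end April 23 <= April 25? ✓; end April 23 >= April 23? ✓ → yes.
delta: end April 23 <= April 25? ✓; end April 23 >= April 23? ✓ → yes.
gamma: end April 25 <= April 25? ✓; end April 25 >= April 23? ✓ → yes.
kappa: end April 25 <= April 25? ✓; end April 25 >= April 23? ✓ → yes.
lambda: end April 10 <= April 25? ✓; end April 10 >= April 23? ✗ → no.
mu: end April 18 <= April 25? ✓; end April 18 >= April 23? ✗ → no.
theta: end April 24 <= April 25? ✓; end April 24 >= April 23? ✓ → yes.
zeta: end April 13 <= April 25? ✓; end April 13 >= April 23? ✗ → no.
Result: beta, delta, gamma, kappa, theta.

beta, delta, gamma, kappa, theta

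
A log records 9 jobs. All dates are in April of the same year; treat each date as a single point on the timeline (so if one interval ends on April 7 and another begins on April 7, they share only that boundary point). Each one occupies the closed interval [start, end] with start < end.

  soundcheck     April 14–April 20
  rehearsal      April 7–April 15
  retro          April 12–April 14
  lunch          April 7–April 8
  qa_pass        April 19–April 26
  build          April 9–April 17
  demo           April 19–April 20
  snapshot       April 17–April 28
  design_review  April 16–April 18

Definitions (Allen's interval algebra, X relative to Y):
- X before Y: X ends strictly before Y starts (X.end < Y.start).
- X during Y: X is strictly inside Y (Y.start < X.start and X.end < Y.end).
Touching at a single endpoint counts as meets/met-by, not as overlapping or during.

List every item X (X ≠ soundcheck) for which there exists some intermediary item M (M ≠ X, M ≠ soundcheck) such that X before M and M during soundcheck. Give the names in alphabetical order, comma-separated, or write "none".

lunch, rehearsal, retro

Target soundcheck = [April 14, April 20].
Intermediaries M with M during soundcheck: design_review.
Via design_review — items with X before design_review: lunch, rehearsal, retro.
Union: lunch, rehearsal, retro.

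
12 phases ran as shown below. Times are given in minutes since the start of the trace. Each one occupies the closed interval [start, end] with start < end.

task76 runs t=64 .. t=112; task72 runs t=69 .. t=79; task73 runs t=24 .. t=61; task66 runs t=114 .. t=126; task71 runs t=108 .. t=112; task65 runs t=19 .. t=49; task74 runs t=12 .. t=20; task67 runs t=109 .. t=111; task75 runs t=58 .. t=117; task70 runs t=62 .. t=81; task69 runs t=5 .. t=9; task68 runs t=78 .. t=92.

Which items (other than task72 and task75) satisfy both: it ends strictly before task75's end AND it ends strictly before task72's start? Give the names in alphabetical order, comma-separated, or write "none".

task65, task69, task73, task74

Conditions: its end is strictly before task75's end (X.end < t=117) AND its end is strictly before task72's start (X.end < t=69).
task65: end t=49 < t=117? ✓; end t=49 < t=69? ✓ → yes.
task66: end t=126 < t=117? ✗; end t=126 < t=69? ✗ → no.
task67: end t=111 < t=117? ✓; end t=111 < t=69? ✗ → no.
task68: end t=92 < t=117? ✓; end t=92 < t=69? ✗ → no.
task69: end t=9 < t=117? ✓; end t=9 < t=69? ✓ → yes.
task70: end t=81 < t=117? ✓; end t=81 < t=69? ✗ → no.
task71: end t=112 < t=117? ✓; end t=112 < t=69? ✗ → no.
task73: end t=61 < t=117? ✓; end t=61 < t=69? ✓ → yes.
task74: end t=20 < t=117? ✓; end t=20 < t=69? ✓ → yes.
task76: end t=112 < t=117? ✓; end t=112 < t=69? ✗ → no.
Result: task65, task69, task73, task74.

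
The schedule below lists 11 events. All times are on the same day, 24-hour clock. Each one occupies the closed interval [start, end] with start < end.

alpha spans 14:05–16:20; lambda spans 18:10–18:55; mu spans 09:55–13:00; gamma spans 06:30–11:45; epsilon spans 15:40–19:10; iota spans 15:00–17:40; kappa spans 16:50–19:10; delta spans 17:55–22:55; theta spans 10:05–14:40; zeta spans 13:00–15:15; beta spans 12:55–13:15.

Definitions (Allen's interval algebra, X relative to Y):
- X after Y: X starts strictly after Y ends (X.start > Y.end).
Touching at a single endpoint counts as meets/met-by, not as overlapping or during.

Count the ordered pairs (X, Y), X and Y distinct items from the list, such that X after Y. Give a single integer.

Checking all 110 ordered pairs for relation 'after'; matching pairs in alphabetical order:
(alpha, beta): alpha after beta ✓
(alpha, gamma): alpha after gamma ✓
(alpha, mu): alpha after mu ✓
(beta, gamma): beta after gamma ✓
(delta, alpha): delta after alpha ✓
(delta, beta): delta after beta ✓
(delta, gamma): delta after gamma ✓
(delta, iota): delta after iota ✓
(delta, mu): delta after mu ✓
(delta, theta): delta after theta ✓
(delta, zeta): delta after zeta ✓
(epsilon, beta): epsilon after beta ✓
(epsilon, gamma): epsilon after gamma ✓
(epsilon, mu): epsilon after mu ✓
(epsilon, theta): epsilon after theta ✓
(epsilon, zeta): epsilon after zeta ✓
(iota, beta): iota after beta ✓
(iota, gamma): iota after gamma ✓
(iota, mu): iota after mu ✓
(iota, theta): iota after theta ✓
(kappa, alpha): kappa after alpha ✓
(kappa, beta): kappa after beta ✓
(kappa, gamma): kappa after gamma ✓
(kappa, mu): kappa after mu ✓
... plus 10 further pairs not listed.
Count: 34.

34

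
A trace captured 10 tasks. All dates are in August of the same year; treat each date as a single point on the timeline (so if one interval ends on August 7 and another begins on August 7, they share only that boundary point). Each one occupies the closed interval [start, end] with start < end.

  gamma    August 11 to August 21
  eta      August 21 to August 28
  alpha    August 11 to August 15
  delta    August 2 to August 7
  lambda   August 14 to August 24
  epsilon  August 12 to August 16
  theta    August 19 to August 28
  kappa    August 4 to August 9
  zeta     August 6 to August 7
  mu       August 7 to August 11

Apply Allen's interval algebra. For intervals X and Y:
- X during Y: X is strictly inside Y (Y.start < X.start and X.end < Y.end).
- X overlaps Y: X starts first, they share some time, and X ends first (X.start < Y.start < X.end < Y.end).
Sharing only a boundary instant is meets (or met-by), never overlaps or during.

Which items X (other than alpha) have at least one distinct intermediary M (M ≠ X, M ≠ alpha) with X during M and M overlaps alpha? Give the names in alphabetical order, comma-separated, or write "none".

none

Target alpha = [August 11, August 15].
Intermediaries M with M overlaps alpha: none.
Union: none.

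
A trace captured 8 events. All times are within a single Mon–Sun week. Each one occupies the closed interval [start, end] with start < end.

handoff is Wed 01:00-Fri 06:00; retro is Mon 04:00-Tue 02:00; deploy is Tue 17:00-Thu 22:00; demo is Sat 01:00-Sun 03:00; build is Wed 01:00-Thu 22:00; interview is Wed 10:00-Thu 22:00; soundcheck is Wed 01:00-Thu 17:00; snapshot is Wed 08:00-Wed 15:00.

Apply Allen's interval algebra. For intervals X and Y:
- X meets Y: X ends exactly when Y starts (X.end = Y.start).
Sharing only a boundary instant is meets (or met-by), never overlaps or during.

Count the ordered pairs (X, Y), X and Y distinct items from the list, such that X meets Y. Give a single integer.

0

Checking all 56 ordered pairs for relation 'meets'; matching pairs in alphabetical order:
No pair satisfies it.
Count: 0.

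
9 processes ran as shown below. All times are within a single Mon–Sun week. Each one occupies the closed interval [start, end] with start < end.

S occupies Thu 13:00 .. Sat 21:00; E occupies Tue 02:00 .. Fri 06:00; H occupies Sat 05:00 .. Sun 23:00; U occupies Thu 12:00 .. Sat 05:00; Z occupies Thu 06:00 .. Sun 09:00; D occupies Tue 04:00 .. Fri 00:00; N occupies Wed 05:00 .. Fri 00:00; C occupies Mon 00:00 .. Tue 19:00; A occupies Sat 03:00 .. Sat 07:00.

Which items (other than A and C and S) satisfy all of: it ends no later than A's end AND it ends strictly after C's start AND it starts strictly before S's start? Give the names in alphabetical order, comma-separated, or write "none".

Conditions: its end is no later than A's end (X.end <= Sat 07:00) AND its end is strictly after C's start (X.end > Mon 00:00) AND its start is strictly before S's start (X.start < Thu 13:00).
D: end Fri 00:00 <= Sat 07:00? ✓; end Fri 00:00 > Mon 00:00? ✓; start Tue 04:00 < Thu 13:00? ✓ → yes.
E: end Fri 06:00 <= Sat 07:00? ✓; end Fri 06:00 > Mon 00:00? ✓; start Tue 02:00 < Thu 13:00? ✓ → yes.
H: end Sun 23:00 <= Sat 07:00? ✗; end Sun 23:00 > Mon 00:00? ✓; start Sat 05:00 < Thu 13:00? ✗ → no.
N: end Fri 00:00 <= Sat 07:00? ✓; end Fri 00:00 > Mon 00:00? ✓; start Wed 05:00 < Thu 13:00? ✓ → yes.
U: end Sat 05:00 <= Sat 07:00? ✓; end Sat 05:00 > Mon 00:00? ✓; start Thu 12:00 < Thu 13:00? ✓ → yes.
Z: end Sun 09:00 <= Sat 07:00? ✗; end Sun 09:00 > Mon 00:00? ✓; start Thu 06:00 < Thu 13:00? ✓ → no.
Result: D, E, N, U.

D, E, N, U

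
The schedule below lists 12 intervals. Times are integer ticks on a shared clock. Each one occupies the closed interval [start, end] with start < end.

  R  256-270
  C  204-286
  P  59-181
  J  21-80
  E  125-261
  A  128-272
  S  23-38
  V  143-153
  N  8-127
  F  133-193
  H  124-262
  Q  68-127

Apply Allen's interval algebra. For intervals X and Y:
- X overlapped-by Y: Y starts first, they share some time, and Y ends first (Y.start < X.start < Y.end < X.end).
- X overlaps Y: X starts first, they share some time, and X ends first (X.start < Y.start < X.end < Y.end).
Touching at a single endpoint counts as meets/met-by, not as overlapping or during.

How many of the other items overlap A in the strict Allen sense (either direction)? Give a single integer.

4

Target A = [128, 272].
C [204, 286] → overlapped-by → counts.
E [125, 261] → overlaps → counts.
F [133, 193] → during → no.
H [124, 262] → overlaps → counts.
J [21, 80] → before → no.
N [8, 127] → before → no.
P [59, 181] → overlaps → counts.
Q [68, 127] → before → no.
R [256, 270] → during → no.
S [23, 38] → before → no.
V [143, 153] → during → no.
Total: 4.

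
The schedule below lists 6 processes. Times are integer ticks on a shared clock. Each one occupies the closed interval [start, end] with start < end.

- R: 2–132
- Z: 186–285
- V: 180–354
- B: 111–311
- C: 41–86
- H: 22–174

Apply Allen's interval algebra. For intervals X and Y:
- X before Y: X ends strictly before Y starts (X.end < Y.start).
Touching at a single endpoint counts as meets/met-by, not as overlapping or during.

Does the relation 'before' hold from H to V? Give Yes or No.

Yes

H = [22, 174], V = [180, 354].
Actual relation of H to V: before.
Asked whether 'before' holds → Yes.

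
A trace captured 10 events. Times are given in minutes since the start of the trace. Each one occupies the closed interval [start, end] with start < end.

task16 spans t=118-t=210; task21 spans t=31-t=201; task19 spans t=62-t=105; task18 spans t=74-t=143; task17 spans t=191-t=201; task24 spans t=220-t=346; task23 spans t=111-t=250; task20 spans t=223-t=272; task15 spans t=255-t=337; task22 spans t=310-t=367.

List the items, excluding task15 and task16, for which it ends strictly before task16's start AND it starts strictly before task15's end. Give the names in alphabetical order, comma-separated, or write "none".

task19

Conditions: its end is strictly before task16's start (X.end < t=118) AND its start is strictly before task15's end (X.start < t=337).
task17: end t=201 < t=118? ✗; start t=191 < t=337? ✓ → no.
task18: end t=143 < t=118? ✗; start t=74 < t=337? ✓ → no.
task19: end t=105 < t=118? ✓; start t=62 < t=337? ✓ → yes.
task20: end t=272 < t=118? ✗; start t=223 < t=337? ✓ → no.
task21: end t=201 < t=118? ✗; start t=31 < t=337? ✓ → no.
task22: end t=367 < t=118? ✗; start t=310 < t=337? ✓ → no.
task23: end t=250 < t=118? ✗; start t=111 < t=337? ✓ → no.
task24: end t=346 < t=118? ✗; start t=220 < t=337? ✓ → no.
Result: task19.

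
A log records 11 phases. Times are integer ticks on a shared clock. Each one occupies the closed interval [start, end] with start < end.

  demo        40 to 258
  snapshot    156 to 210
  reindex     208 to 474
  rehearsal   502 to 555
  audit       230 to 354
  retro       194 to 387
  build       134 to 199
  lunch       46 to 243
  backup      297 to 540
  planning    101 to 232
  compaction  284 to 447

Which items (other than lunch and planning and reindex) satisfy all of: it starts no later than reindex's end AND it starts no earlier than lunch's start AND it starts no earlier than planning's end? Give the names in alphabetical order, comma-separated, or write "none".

backup, compaction

Conditions: its start is no later than reindex's end (X.start <= 474) AND its start is no earlier than lunch's start (X.start >= 46) AND its start is no earlier than planning's end (X.start >= 232).
audit: start 230 <= 474? ✓; start 230 >= 46? ✓; start 230 >= 232? ✗ → no.
backup: start 297 <= 474? ✓; start 297 >= 46? ✓; start 297 >= 232? ✓ → yes.
build: start 134 <= 474? ✓; start 134 >= 46? ✓; start 134 >= 232? ✗ → no.
compaction: start 284 <= 474? ✓; start 284 >= 46? ✓; start 284 >= 232? ✓ → yes.
demo: start 40 <= 474? ✓; start 40 >= 46? ✗; start 40 >= 232? ✗ → no.
rehearsal: start 502 <= 474? ✗; start 502 >= 46? ✓; start 502 >= 232? ✓ → no.
retro: start 194 <= 474? ✓; start 194 >= 46? ✓; start 194 >= 232? ✗ → no.
snapshot: start 156 <= 474? ✓; start 156 >= 46? ✓; start 156 >= 232? ✗ → no.
Result: backup, compaction.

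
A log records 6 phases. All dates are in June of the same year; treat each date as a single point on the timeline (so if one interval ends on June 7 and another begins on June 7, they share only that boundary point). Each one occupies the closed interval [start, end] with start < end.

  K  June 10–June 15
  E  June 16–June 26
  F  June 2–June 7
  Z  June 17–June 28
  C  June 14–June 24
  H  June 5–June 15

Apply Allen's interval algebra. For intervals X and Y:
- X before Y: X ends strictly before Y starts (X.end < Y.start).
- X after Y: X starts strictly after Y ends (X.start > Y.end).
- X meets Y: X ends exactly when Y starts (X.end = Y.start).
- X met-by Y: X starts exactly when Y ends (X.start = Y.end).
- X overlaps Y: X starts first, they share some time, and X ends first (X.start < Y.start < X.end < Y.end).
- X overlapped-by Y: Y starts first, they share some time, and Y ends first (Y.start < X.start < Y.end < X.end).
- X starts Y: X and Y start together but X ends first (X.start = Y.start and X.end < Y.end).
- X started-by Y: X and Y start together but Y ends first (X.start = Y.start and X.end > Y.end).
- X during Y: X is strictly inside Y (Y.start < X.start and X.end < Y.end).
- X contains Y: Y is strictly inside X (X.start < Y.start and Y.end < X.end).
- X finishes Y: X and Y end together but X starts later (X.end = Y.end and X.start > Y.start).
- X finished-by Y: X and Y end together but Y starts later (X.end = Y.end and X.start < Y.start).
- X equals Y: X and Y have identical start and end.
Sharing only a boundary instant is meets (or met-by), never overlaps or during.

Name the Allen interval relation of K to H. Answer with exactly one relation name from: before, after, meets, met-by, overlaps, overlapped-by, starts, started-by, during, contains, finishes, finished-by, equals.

finishes

K = [June 10, June 15]; H = [June 5, June 15].
Compare endpoints: K.start > H.start, K.start < H.end, K.end > H.start, K.end = H.end.
That pattern is 'finishes'.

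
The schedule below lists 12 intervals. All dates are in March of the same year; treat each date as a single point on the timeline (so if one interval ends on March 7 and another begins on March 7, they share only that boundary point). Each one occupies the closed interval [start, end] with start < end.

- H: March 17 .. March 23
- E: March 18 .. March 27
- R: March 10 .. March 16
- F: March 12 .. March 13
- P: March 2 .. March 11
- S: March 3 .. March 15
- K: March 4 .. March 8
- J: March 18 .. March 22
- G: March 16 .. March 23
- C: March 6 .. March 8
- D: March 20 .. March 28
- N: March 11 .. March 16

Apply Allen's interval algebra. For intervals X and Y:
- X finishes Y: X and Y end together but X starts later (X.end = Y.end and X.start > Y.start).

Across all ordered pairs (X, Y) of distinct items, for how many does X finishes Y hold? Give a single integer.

Checking all 132 ordered pairs for relation 'finishes'; matching pairs in alphabetical order:
(C, K): C finishes K ✓
(H, G): H finishes G ✓
(N, R): N finishes R ✓
Count: 3.

3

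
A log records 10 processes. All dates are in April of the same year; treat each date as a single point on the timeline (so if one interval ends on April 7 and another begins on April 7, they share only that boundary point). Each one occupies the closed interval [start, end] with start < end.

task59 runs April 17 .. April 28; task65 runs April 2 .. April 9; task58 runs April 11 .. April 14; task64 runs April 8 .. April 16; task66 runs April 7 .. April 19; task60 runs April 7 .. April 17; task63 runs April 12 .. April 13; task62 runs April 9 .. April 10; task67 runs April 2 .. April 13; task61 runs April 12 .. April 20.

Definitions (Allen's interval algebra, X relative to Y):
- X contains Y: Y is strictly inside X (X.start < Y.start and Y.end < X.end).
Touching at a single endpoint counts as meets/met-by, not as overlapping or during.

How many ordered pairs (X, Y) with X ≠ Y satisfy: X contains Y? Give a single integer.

13

Checking all 90 ordered pairs for relation 'contains'; matching pairs in alphabetical order:
(task58, task63): task58 contains task63 ✓
(task60, task58): task60 contains task58 ✓
(task60, task62): task60 contains task62 ✓
(task60, task63): task60 contains task63 ✓
(task60, task64): task60 contains task64 ✓
(task64, task58): task64 contains task58 ✓
(task64, task62): task64 contains task62 ✓
(task64, task63): task64 contains task63 ✓
(task66, task58): task66 contains task58 ✓
(task66, task62): task66 contains task62 ✓
(task66, task63): task66 contains task63 ✓
(task66, task64): task66 contains task64 ✓
(task67, task62): task67 contains task62 ✓
Count: 13.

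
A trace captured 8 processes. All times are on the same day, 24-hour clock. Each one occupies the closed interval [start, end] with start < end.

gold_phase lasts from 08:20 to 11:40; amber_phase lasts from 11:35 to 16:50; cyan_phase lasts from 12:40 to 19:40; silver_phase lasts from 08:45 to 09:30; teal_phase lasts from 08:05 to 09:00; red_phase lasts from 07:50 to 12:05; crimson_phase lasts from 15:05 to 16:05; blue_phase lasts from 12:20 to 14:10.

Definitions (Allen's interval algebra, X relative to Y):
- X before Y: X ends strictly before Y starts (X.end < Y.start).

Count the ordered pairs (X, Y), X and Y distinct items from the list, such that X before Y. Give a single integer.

15

Checking all 56 ordered pairs for relation 'before'; matching pairs in alphabetical order:
(blue_phase, crimson_phase): blue_phase before crimson_phase ✓
(gold_phase, blue_phase): gold_phase before blue_phase ✓
(gold_phase, crimson_phase): gold_phase before crimson_phase ✓
(gold_phase, cyan_phase): gold_phase before cyan_phase ✓
(red_phase, blue_phase): red_phase before blue_phase ✓
(red_phase, crimson_phase): red_phase before crimson_phase ✓
(red_phase, cyan_phase): red_phase before cyan_phase ✓
(silver_phase, amber_phase): silver_phase before amber_phase ✓
(silver_phase, blue_phase): silver_phase before blue_phase ✓
(silver_phase, crimson_phase): silver_phase before crimson_phase ✓
(silver_phase, cyan_phase): silver_phase before cyan_phase ✓
(teal_phase, amber_phase): teal_phase before amber_phase ✓
(teal_phase, blue_phase): teal_phase before blue_phase ✓
(teal_phase, crimson_phase): teal_phase before crimson_phase ✓
(teal_phase, cyan_phase): teal_phase before cyan_phase ✓
Count: 15.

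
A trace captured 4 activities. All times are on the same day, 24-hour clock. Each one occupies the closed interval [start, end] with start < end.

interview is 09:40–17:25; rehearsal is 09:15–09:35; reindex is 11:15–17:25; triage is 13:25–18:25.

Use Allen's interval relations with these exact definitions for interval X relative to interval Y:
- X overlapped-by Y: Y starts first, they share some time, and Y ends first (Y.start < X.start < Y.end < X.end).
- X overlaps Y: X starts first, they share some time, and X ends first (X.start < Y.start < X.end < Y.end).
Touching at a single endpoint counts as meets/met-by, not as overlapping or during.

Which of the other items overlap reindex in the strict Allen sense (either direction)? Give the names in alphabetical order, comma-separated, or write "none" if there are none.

triage

Target reindex = [11:15, 17:25].
interview [09:40, 17:25] → finished-by → no.
rehearsal [09:15, 09:35] → before → no.
triage [13:25, 18:25] → overlapped-by → yes.
Result: triage.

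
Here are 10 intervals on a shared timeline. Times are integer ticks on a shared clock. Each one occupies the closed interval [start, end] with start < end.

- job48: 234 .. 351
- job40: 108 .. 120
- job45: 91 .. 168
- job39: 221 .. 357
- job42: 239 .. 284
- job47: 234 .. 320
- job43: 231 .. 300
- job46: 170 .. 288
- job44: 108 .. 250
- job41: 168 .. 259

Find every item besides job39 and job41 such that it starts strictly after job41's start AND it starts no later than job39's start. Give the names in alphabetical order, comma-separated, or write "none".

Conditions: its start is strictly after job41's start (X.start > 168) AND its start is no later than job39's start (X.start <= 221).
job40: start 108 > 168? ✗; start 108 <= 221? ✓ → no.
job42: start 239 > 168? ✓; start 239 <= 221? ✗ → no.
job43: start 231 > 168? ✓; start 231 <= 221? ✗ → no.
job44: start 108 > 168? ✗; start 108 <= 221? ✓ → no.
job45: start 91 > 168? ✗; start 91 <= 221? ✓ → no.
job46: start 170 > 168? ✓; start 170 <= 221? ✓ → yes.
job47: start 234 > 168? ✓; start 234 <= 221? ✗ → no.
job48: start 234 > 168? ✓; start 234 <= 221? ✗ → no.
Result: job46.

job46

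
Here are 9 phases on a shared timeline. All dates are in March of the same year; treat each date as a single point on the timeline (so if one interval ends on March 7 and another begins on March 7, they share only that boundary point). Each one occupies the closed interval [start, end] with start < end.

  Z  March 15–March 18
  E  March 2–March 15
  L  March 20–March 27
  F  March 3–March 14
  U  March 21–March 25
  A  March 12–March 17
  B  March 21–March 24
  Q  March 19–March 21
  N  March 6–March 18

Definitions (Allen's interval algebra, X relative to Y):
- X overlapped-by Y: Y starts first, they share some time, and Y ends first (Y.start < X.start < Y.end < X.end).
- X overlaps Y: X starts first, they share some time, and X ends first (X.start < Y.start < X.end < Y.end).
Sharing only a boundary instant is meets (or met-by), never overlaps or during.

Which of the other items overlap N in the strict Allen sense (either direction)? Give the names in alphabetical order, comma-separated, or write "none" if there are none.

E, F

Target N = [March 6, March 18].
A [March 12, March 17] → during → no.
B [March 21, March 24] → after → no.
E [March 2, March 15] → overlaps → yes.
F [March 3, March 14] → overlaps → yes.
L [March 20, March 27] → after → no.
Q [March 19, March 21] → after → no.
U [March 21, March 25] → after → no.
Z [March 15, March 18] → finishes → no.
Result: E, F.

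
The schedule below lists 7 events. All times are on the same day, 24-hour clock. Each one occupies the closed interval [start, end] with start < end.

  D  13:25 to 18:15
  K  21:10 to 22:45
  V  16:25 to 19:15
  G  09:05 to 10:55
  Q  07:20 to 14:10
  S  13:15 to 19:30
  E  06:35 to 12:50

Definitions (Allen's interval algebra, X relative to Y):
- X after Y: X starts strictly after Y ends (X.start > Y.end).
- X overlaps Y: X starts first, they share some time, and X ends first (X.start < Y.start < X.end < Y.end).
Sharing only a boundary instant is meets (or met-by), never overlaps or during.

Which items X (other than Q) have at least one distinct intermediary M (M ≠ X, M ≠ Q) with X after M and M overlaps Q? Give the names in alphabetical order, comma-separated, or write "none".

D, K, S, V

Target Q = [07:20, 14:10].
Intermediaries M with M overlaps Q: E.
Via E — items with X after E: D, K, S, V.
Union: D, K, S, V.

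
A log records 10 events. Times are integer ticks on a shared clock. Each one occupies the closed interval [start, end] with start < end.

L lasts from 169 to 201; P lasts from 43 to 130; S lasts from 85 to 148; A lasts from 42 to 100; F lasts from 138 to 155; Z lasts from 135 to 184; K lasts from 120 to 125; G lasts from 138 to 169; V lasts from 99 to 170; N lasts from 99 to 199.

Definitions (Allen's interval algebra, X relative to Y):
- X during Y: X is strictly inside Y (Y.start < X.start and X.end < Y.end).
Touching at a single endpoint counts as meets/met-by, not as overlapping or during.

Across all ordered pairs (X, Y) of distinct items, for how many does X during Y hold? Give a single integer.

11

Checking all 90 ordered pairs for relation 'during'; matching pairs in alphabetical order:
(F, N): F during N ✓
(F, V): F during V ✓
(F, Z): F during Z ✓
(G, N): G during N ✓
(G, V): G during V ✓
(G, Z): G during Z ✓
(K, N): K during N ✓
(K, P): K during P ✓
(K, S): K during S ✓
(K, V): K during V ✓
(Z, N): Z during N ✓
Count: 11.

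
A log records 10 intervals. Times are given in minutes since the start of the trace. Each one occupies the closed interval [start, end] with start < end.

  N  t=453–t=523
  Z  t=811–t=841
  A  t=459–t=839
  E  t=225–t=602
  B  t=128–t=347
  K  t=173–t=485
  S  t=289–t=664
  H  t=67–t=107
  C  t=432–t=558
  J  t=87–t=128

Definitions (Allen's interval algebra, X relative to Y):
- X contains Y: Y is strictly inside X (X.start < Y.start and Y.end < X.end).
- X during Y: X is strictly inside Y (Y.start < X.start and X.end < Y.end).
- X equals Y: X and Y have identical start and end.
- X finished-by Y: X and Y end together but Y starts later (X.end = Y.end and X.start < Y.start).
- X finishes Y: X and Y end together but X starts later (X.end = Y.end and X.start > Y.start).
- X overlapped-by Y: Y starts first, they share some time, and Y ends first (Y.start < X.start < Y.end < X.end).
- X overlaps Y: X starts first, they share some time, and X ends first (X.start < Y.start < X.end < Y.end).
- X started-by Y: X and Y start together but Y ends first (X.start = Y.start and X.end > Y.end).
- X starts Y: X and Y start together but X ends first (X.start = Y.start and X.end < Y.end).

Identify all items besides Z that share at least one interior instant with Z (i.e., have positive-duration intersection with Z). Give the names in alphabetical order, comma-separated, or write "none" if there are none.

A

Target Z = [t=811, t=841].
A [t=459, t=839] → overlaps → yes.
B [t=128, t=347] → before → no.
C [t=432, t=558] → before → no.
E [t=225, t=602] → before → no.
H [t=67, t=107] → before → no.
J [t=87, t=128] → before → no.
K [t=173, t=485] → before → no.
N [t=453, t=523] → before → no.
S [t=289, t=664] → before → no.
Result: A.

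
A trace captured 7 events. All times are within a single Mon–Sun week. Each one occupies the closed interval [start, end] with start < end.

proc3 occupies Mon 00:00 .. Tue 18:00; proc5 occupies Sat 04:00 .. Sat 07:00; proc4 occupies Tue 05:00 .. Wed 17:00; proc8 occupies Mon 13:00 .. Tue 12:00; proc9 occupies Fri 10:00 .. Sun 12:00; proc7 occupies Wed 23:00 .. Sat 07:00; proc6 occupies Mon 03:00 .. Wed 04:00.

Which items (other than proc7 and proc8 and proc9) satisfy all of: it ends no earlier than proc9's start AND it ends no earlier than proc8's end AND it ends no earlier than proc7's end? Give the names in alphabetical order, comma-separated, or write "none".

Conditions: its end is no earlier than proc9's start (X.end >= Fri 10:00) AND its end is no earlier than proc8's end (X.end >= Tue 12:00) AND its end is no earlier than proc7's end (X.end >= Sat 07:00).
proc3: end Tue 18:00 >= Fri 10:00? ✗; end Tue 18:00 >= Tue 12:00? ✓; end Tue 18:00 >= Sat 07:00? ✗ → no.
proc4: end Wed 17:00 >= Fri 10:00? ✗; end Wed 17:00 >= Tue 12:00? ✓; end Wed 17:00 >= Sat 07:00? ✗ → no.
proc5: end Sat 07:00 >= Fri 10:00? ✓; end Sat 07:00 >= Tue 12:00? ✓; end Sat 07:00 >= Sat 07:00? ✓ → yes.
proc6: end Wed 04:00 >= Fri 10:00? ✗; end Wed 04:00 >= Tue 12:00? ✓; end Wed 04:00 >= Sat 07:00? ✗ → no.
Result: proc5.

proc5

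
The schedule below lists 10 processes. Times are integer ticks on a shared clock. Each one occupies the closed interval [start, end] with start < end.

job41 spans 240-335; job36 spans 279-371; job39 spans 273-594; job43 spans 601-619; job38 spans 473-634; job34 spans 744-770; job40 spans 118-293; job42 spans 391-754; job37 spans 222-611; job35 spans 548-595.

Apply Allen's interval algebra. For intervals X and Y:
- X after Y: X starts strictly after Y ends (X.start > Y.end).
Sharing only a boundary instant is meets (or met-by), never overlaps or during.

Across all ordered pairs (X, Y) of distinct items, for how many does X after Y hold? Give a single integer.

22

Checking all 90 ordered pairs for relation 'after'; matching pairs in alphabetical order:
(job34, job35): job34 after job35 ✓
(job34, job36): job34 after job36 ✓
(job34, job37): job34 after job37 ✓
(job34, job38): job34 after job38 ✓
(job34, job39): job34 after job39 ✓
(job34, job40): job34 after job40 ✓
(job34, job41): job34 after job41 ✓
(job34, job43): job34 after job43 ✓
(job35, job36): job35 after job36 ✓
(job35, job40): job35 after job40 ✓
(job35, job41): job35 after job41 ✓
(job38, job36): job38 after job36 ✓
(job38, job40): job38 after job40 ✓
(job38, job41): job38 after job41 ✓
(job42, job36): job42 after job36 ✓
(job42, job40): job42 after job40 ✓
(job42, job41): job42 after job41 ✓
(job43, job35): job43 after job35 ✓
(job43, job36): job43 after job36 ✓
(job43, job39): job43 after job39 ✓
(job43, job40): job43 after job40 ✓
(job43, job41): job43 after job41 ✓
Count: 22.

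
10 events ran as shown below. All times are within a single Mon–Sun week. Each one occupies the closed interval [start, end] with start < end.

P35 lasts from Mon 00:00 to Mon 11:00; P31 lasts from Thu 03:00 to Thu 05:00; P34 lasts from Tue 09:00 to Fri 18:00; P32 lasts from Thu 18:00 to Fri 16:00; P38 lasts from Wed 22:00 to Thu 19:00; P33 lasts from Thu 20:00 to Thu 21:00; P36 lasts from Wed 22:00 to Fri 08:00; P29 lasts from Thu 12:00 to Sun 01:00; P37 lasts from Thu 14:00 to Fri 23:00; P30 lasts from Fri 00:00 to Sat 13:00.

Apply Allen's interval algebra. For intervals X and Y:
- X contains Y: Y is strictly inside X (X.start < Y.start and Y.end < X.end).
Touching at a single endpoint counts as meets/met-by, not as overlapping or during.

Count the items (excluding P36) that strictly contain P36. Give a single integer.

Target P36 = [Wed 22:00, Fri 08:00].
P29 [Thu 12:00, Sun 01:00] → overlapped-by → no.
P30 [Fri 00:00, Sat 13:00] → overlapped-by → no.
P31 [Thu 03:00, Thu 05:00] → during → no.
P32 [Thu 18:00, Fri 16:00] → overlapped-by → no.
P33 [Thu 20:00, Thu 21:00] → during → no.
P34 [Tue 09:00, Fri 18:00] → contains → counts.
P35 [Mon 00:00, Mon 11:00] → before → no.
P37 [Thu 14:00, Fri 23:00] → overlapped-by → no.
P38 [Wed 22:00, Thu 19:00] → starts → no.
Total: 1.

1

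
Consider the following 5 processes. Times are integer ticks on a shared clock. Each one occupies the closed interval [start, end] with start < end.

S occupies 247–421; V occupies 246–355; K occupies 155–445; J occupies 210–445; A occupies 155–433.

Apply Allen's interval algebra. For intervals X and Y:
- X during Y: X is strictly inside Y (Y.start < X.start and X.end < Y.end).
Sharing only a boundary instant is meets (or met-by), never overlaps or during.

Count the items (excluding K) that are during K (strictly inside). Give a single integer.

2

Target K = [155, 445].
A [155, 433] → starts → no.
J [210, 445] → finishes → no.
S [247, 421] → during → counts.
V [246, 355] → during → counts.
Total: 2.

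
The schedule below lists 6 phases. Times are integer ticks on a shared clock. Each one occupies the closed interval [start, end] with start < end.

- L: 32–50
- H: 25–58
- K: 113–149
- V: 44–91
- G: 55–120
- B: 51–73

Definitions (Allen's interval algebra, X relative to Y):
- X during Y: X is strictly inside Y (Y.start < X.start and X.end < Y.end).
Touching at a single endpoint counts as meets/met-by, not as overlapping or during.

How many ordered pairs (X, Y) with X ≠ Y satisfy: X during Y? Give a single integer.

Checking all 30 ordered pairs for relation 'during'; matching pairs in alphabetical order:
(B, V): B during V ✓
(L, H): L during H ✓
Count: 2.

2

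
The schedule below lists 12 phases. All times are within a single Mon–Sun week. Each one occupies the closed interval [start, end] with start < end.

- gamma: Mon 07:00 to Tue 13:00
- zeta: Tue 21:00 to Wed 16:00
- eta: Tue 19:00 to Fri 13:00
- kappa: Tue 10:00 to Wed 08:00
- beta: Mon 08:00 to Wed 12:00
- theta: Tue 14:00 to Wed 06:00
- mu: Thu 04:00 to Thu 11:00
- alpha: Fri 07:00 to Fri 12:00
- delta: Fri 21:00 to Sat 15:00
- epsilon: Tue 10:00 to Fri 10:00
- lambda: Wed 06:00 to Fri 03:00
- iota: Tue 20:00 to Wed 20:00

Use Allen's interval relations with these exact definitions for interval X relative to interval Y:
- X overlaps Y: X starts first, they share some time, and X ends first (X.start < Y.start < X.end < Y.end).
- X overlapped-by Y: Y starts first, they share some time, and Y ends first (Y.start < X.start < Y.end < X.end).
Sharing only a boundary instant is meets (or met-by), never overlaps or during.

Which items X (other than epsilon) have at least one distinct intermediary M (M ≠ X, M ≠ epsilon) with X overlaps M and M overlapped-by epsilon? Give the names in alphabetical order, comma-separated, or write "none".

Target epsilon = [Tue 10:00, Fri 10:00].
Intermediaries M with M overlapped-by epsilon: alpha, eta.
Via alpha — items with X overlaps alpha: none.
Via eta — items with X overlaps eta: beta, kappa, theta.
Union: beta, kappa, theta.

beta, kappa, theta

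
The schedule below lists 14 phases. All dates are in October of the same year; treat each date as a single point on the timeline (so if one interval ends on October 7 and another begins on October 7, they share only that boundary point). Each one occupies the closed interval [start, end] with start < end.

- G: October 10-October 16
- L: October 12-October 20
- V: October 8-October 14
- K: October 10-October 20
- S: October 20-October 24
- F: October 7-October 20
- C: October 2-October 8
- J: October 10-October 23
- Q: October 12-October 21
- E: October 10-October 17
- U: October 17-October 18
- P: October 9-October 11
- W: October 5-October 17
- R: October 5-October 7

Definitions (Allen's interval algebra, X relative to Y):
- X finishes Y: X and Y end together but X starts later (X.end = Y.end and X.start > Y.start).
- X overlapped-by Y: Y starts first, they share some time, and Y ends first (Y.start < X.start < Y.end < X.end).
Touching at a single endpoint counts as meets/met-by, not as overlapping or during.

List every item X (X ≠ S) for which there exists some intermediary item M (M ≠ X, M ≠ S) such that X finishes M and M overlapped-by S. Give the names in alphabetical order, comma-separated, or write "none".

none

Target S = [October 20, October 24].
Intermediaries M with M overlapped-by S: none.
Union: none.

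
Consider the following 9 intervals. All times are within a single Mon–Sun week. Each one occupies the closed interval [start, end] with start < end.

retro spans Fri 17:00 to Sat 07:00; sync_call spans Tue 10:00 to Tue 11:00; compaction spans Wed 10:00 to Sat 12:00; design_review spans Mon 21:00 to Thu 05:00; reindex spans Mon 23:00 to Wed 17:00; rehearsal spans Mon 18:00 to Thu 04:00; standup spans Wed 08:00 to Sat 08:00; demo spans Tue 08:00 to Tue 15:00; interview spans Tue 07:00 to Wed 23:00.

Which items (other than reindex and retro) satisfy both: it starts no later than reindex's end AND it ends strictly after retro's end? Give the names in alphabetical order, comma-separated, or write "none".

compaction, standup

Conditions: its start is no later than reindex's end (X.start <= Wed 17:00) AND its end is strictly after retro's end (X.end > Sat 07:00).
compaction: start Wed 10:00 <= Wed 17:00? ✓; end Sat 12:00 > Sat 07:00? ✓ → yes.
demo: start Tue 08:00 <= Wed 17:00? ✓; end Tue 15:00 > Sat 07:00? ✗ → no.
design_review: start Mon 21:00 <= Wed 17:00? ✓; end Thu 05:00 > Sat 07:00? ✗ → no.
interview: start Tue 07:00 <= Wed 17:00? ✓; end Wed 23:00 > Sat 07:00? ✗ → no.
rehearsal: start Mon 18:00 <= Wed 17:00? ✓; end Thu 04:00 > Sat 07:00? ✗ → no.
standup: start Wed 08:00 <= Wed 17:00? ✓; end Sat 08:00 > Sat 07:00? ✓ → yes.
sync_call: start Tue 10:00 <= Wed 17:00? ✓; end Tue 11:00 > Sat 07:00? ✗ → no.
Result: compaction, standup.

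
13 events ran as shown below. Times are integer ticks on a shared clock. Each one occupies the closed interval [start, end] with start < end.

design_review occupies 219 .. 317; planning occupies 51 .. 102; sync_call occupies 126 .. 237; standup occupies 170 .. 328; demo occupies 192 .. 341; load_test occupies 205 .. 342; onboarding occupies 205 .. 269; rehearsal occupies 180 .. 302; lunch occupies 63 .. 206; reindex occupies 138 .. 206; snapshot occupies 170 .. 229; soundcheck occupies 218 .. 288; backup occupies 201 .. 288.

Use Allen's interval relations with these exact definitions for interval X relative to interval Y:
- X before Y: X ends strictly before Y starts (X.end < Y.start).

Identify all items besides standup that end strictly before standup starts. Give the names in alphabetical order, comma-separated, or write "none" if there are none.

planning

Target standup = [170, 328].
backup [201, 288] → during → no.
demo [192, 341] → overlapped-by → no.
design_review [219, 317] → during → no.
load_test [205, 342] → overlapped-by → no.
lunch [63, 206] → overlaps → no.
onboarding [205, 269] → during → no.
planning [51, 102] → before → yes.
rehearsal [180, 302] → during → no.
reindex [138, 206] → overlaps → no.
snapshot [170, 229] → starts → no.
soundcheck [218, 288] → during → no.
sync_call [126, 237] → overlaps → no.
Result: planning.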